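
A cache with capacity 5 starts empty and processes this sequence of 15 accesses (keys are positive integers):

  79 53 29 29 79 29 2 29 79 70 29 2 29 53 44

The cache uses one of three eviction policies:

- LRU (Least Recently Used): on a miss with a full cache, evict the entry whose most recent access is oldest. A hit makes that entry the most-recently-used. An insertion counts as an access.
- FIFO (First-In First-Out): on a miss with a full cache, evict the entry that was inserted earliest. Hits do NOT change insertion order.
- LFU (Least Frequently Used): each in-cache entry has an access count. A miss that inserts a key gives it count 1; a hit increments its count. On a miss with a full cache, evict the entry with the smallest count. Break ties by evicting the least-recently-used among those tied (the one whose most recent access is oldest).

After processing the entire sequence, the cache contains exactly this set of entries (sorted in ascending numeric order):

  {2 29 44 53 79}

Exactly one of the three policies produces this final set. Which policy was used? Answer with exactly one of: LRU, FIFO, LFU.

Simulating under each policy and comparing final sets:
  LRU: final set = {2 29 44 53 70} -> differs
  FIFO: final set = {2 29 44 53 70} -> differs
  LFU: final set = {2 29 44 53 79} -> MATCHES target
Only LFU produces the target set.

Answer: LFU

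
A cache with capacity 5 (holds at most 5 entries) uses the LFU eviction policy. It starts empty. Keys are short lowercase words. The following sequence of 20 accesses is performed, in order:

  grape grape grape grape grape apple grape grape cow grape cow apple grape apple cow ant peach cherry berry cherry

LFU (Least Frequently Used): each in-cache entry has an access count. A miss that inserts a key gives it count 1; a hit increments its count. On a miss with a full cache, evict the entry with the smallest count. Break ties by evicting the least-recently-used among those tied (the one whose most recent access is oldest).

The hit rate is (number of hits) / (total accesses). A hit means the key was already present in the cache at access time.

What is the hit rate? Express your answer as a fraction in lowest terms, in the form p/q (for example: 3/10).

Answer: 13/20

Derivation:
LFU simulation (capacity=5):
  1. access grape: MISS. Cache: [grape(c=1)]
  2. access grape: HIT, count now 2. Cache: [grape(c=2)]
  3. access grape: HIT, count now 3. Cache: [grape(c=3)]
  4. access grape: HIT, count now 4. Cache: [grape(c=4)]
  5. access grape: HIT, count now 5. Cache: [grape(c=5)]
  6. access apple: MISS. Cache: [apple(c=1) grape(c=5)]
  7. access grape: HIT, count now 6. Cache: [apple(c=1) grape(c=6)]
  8. access grape: HIT, count now 7. Cache: [apple(c=1) grape(c=7)]
  9. access cow: MISS. Cache: [apple(c=1) cow(c=1) grape(c=7)]
  10. access grape: HIT, count now 8. Cache: [apple(c=1) cow(c=1) grape(c=8)]
  11. access cow: HIT, count now 2. Cache: [apple(c=1) cow(c=2) grape(c=8)]
  12. access apple: HIT, count now 2. Cache: [cow(c=2) apple(c=2) grape(c=8)]
  13. access grape: HIT, count now 9. Cache: [cow(c=2) apple(c=2) grape(c=9)]
  14. access apple: HIT, count now 3. Cache: [cow(c=2) apple(c=3) grape(c=9)]
  15. access cow: HIT, count now 3. Cache: [apple(c=3) cow(c=3) grape(c=9)]
  16. access ant: MISS. Cache: [ant(c=1) apple(c=3) cow(c=3) grape(c=9)]
  17. access peach: MISS. Cache: [ant(c=1) peach(c=1) apple(c=3) cow(c=3) grape(c=9)]
  18. access cherry: MISS, evict ant(c=1). Cache: [peach(c=1) cherry(c=1) apple(c=3) cow(c=3) grape(c=9)]
  19. access berry: MISS, evict peach(c=1). Cache: [cherry(c=1) berry(c=1) apple(c=3) cow(c=3) grape(c=9)]
  20. access cherry: HIT, count now 2. Cache: [berry(c=1) cherry(c=2) apple(c=3) cow(c=3) grape(c=9)]
Total: 13 hits, 7 misses, 2 evictions

Hit rate = 13/20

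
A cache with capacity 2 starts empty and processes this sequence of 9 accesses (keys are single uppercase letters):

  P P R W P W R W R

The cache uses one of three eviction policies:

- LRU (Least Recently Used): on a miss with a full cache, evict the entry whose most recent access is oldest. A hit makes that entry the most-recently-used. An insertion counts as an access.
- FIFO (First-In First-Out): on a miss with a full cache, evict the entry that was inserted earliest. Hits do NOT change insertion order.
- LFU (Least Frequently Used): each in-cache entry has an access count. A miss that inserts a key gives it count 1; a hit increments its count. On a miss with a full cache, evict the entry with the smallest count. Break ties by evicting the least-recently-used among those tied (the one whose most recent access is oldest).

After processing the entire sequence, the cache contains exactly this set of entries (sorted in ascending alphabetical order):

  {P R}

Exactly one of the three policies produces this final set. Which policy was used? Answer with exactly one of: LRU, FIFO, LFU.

Simulating under each policy and comparing final sets:
  LRU: final set = {R W} -> differs
  FIFO: final set = {R W} -> differs
  LFU: final set = {P R} -> MATCHES target
Only LFU produces the target set.

Answer: LFU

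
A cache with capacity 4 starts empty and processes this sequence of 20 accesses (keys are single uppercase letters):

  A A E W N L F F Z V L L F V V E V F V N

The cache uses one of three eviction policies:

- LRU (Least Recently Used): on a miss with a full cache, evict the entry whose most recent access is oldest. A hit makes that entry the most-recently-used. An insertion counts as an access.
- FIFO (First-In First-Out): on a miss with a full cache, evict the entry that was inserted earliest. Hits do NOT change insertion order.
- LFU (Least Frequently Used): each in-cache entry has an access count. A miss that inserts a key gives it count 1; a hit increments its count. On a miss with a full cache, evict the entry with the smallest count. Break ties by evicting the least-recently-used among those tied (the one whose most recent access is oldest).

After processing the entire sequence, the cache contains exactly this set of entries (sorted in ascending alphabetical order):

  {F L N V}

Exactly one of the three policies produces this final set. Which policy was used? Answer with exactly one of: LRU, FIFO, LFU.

Answer: LFU

Derivation:
Simulating under each policy and comparing final sets:
  LRU: final set = {E F N V} -> differs
  FIFO: final set = {E N V Z} -> differs
  LFU: final set = {F L N V} -> MATCHES target
Only LFU produces the target set.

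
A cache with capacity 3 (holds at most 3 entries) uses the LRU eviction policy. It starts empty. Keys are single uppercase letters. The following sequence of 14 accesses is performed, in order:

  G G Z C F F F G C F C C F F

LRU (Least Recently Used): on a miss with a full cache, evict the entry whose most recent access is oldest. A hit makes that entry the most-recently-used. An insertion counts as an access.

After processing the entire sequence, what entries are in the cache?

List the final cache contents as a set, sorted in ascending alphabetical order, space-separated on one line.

LRU simulation (capacity=3):
  1. access G: MISS. Cache (LRU->MRU): [G]
  2. access G: HIT. Cache (LRU->MRU): [G]
  3. access Z: MISS. Cache (LRU->MRU): [G Z]
  4. access C: MISS. Cache (LRU->MRU): [G Z C]
  5. access F: MISS, evict G. Cache (LRU->MRU): [Z C F]
  6. access F: HIT. Cache (LRU->MRU): [Z C F]
  7. access F: HIT. Cache (LRU->MRU): [Z C F]
  8. access G: MISS, evict Z. Cache (LRU->MRU): [C F G]
  9. access C: HIT. Cache (LRU->MRU): [F G C]
  10. access F: HIT. Cache (LRU->MRU): [G C F]
  11. access C: HIT. Cache (LRU->MRU): [G F C]
  12. access C: HIT. Cache (LRU->MRU): [G F C]
  13. access F: HIT. Cache (LRU->MRU): [G C F]
  14. access F: HIT. Cache (LRU->MRU): [G C F]
Total: 9 hits, 5 misses, 2 evictions

Answer: C F G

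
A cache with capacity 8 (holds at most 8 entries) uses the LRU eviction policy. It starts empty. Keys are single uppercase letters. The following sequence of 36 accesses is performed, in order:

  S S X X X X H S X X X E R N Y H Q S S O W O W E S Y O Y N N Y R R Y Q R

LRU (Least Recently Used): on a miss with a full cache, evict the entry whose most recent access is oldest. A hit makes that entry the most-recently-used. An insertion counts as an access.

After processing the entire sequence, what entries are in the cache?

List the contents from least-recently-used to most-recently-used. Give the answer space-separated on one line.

LRU simulation (capacity=8):
  1. access S: MISS. Cache (LRU->MRU): [S]
  2. access S: HIT. Cache (LRU->MRU): [S]
  3. access X: MISS. Cache (LRU->MRU): [S X]
  4. access X: HIT. Cache (LRU->MRU): [S X]
  5. access X: HIT. Cache (LRU->MRU): [S X]
  6. access X: HIT. Cache (LRU->MRU): [S X]
  7. access H: MISS. Cache (LRU->MRU): [S X H]
  8. access S: HIT. Cache (LRU->MRU): [X H S]
  9. access X: HIT. Cache (LRU->MRU): [H S X]
  10. access X: HIT. Cache (LRU->MRU): [H S X]
  11. access X: HIT. Cache (LRU->MRU): [H S X]
  12. access E: MISS. Cache (LRU->MRU): [H S X E]
  13. access R: MISS. Cache (LRU->MRU): [H S X E R]
  14. access N: MISS. Cache (LRU->MRU): [H S X E R N]
  15. access Y: MISS. Cache (LRU->MRU): [H S X E R N Y]
  16. access H: HIT. Cache (LRU->MRU): [S X E R N Y H]
  17. access Q: MISS. Cache (LRU->MRU): [S X E R N Y H Q]
  18. access S: HIT. Cache (LRU->MRU): [X E R N Y H Q S]
  19. access S: HIT. Cache (LRU->MRU): [X E R N Y H Q S]
  20. access O: MISS, evict X. Cache (LRU->MRU): [E R N Y H Q S O]
  21. access W: MISS, evict E. Cache (LRU->MRU): [R N Y H Q S O W]
  22. access O: HIT. Cache (LRU->MRU): [R N Y H Q S W O]
  23. access W: HIT. Cache (LRU->MRU): [R N Y H Q S O W]
  24. access E: MISS, evict R. Cache (LRU->MRU): [N Y H Q S O W E]
  25. access S: HIT. Cache (LRU->MRU): [N Y H Q O W E S]
  26. access Y: HIT. Cache (LRU->MRU): [N H Q O W E S Y]
  27. access O: HIT. Cache (LRU->MRU): [N H Q W E S Y O]
  28. access Y: HIT. Cache (LRU->MRU): [N H Q W E S O Y]
  29. access N: HIT. Cache (LRU->MRU): [H Q W E S O Y N]
  30. access N: HIT. Cache (LRU->MRU): [H Q W E S O Y N]
  31. access Y: HIT. Cache (LRU->MRU): [H Q W E S O N Y]
  32. access R: MISS, evict H. Cache (LRU->MRU): [Q W E S O N Y R]
  33. access R: HIT. Cache (LRU->MRU): [Q W E S O N Y R]
  34. access Y: HIT. Cache (LRU->MRU): [Q W E S O N R Y]
  35. access Q: HIT. Cache (LRU->MRU): [W E S O N R Y Q]
  36. access R: HIT. Cache (LRU->MRU): [W E S O N Y Q R]
Total: 24 hits, 12 misses, 4 evictions

Answer: W E S O N Y Q R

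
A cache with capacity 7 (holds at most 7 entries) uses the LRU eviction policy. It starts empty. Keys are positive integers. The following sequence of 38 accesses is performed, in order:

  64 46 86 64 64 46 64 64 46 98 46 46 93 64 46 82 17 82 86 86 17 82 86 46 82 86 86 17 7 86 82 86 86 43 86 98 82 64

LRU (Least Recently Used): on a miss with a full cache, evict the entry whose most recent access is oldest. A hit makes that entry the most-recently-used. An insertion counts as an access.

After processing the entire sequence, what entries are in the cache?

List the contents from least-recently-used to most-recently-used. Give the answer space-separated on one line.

LRU simulation (capacity=7):
  1. access 64: MISS. Cache (LRU->MRU): [64]
  2. access 46: MISS. Cache (LRU->MRU): [64 46]
  3. access 86: MISS. Cache (LRU->MRU): [64 46 86]
  4. access 64: HIT. Cache (LRU->MRU): [46 86 64]
  5. access 64: HIT. Cache (LRU->MRU): [46 86 64]
  6. access 46: HIT. Cache (LRU->MRU): [86 64 46]
  7. access 64: HIT. Cache (LRU->MRU): [86 46 64]
  8. access 64: HIT. Cache (LRU->MRU): [86 46 64]
  9. access 46: HIT. Cache (LRU->MRU): [86 64 46]
  10. access 98: MISS. Cache (LRU->MRU): [86 64 46 98]
  11. access 46: HIT. Cache (LRU->MRU): [86 64 98 46]
  12. access 46: HIT. Cache (LRU->MRU): [86 64 98 46]
  13. access 93: MISS. Cache (LRU->MRU): [86 64 98 46 93]
  14. access 64: HIT. Cache (LRU->MRU): [86 98 46 93 64]
  15. access 46: HIT. Cache (LRU->MRU): [86 98 93 64 46]
  16. access 82: MISS. Cache (LRU->MRU): [86 98 93 64 46 82]
  17. access 17: MISS. Cache (LRU->MRU): [86 98 93 64 46 82 17]
  18. access 82: HIT. Cache (LRU->MRU): [86 98 93 64 46 17 82]
  19. access 86: HIT. Cache (LRU->MRU): [98 93 64 46 17 82 86]
  20. access 86: HIT. Cache (LRU->MRU): [98 93 64 46 17 82 86]
  21. access 17: HIT. Cache (LRU->MRU): [98 93 64 46 82 86 17]
  22. access 82: HIT. Cache (LRU->MRU): [98 93 64 46 86 17 82]
  23. access 86: HIT. Cache (LRU->MRU): [98 93 64 46 17 82 86]
  24. access 46: HIT. Cache (LRU->MRU): [98 93 64 17 82 86 46]
  25. access 82: HIT. Cache (LRU->MRU): [98 93 64 17 86 46 82]
  26. access 86: HIT. Cache (LRU->MRU): [98 93 64 17 46 82 86]
  27. access 86: HIT. Cache (LRU->MRU): [98 93 64 17 46 82 86]
  28. access 17: HIT. Cache (LRU->MRU): [98 93 64 46 82 86 17]
  29. access 7: MISS, evict 98. Cache (LRU->MRU): [93 64 46 82 86 17 7]
  30. access 86: HIT. Cache (LRU->MRU): [93 64 46 82 17 7 86]
  31. access 82: HIT. Cache (LRU->MRU): [93 64 46 17 7 86 82]
  32. access 86: HIT. Cache (LRU->MRU): [93 64 46 17 7 82 86]
  33. access 86: HIT. Cache (LRU->MRU): [93 64 46 17 7 82 86]
  34. access 43: MISS, evict 93. Cache (LRU->MRU): [64 46 17 7 82 86 43]
  35. access 86: HIT. Cache (LRU->MRU): [64 46 17 7 82 43 86]
  36. access 98: MISS, evict 64. Cache (LRU->MRU): [46 17 7 82 43 86 98]
  37. access 82: HIT. Cache (LRU->MRU): [46 17 7 43 86 98 82]
  38. access 64: MISS, evict 46. Cache (LRU->MRU): [17 7 43 86 98 82 64]
Total: 27 hits, 11 misses, 4 evictions

Answer: 17 7 43 86 98 82 64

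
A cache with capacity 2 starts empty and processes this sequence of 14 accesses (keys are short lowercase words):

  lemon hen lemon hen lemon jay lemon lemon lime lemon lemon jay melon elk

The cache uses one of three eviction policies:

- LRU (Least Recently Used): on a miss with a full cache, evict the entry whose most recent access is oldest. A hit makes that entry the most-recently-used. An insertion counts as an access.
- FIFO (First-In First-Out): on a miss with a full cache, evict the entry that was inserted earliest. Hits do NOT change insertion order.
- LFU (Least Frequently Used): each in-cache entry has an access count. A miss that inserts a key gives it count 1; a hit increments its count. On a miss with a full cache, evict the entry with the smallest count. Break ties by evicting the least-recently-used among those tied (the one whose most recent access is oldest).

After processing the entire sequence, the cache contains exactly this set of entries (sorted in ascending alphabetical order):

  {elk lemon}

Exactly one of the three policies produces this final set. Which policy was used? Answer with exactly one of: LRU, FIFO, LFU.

Answer: LFU

Derivation:
Simulating under each policy and comparing final sets:
  LRU: final set = {elk melon} -> differs
  FIFO: final set = {elk melon} -> differs
  LFU: final set = {elk lemon} -> MATCHES target
Only LFU produces the target set.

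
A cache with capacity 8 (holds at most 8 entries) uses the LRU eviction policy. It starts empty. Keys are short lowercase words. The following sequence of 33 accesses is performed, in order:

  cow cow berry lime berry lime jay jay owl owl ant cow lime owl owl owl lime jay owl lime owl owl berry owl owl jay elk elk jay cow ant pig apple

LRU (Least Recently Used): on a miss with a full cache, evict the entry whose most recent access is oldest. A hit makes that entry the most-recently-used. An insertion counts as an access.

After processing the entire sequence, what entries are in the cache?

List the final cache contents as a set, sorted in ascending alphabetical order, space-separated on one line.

LRU simulation (capacity=8):
  1. access cow: MISS. Cache (LRU->MRU): [cow]
  2. access cow: HIT. Cache (LRU->MRU): [cow]
  3. access berry: MISS. Cache (LRU->MRU): [cow berry]
  4. access lime: MISS. Cache (LRU->MRU): [cow berry lime]
  5. access berry: HIT. Cache (LRU->MRU): [cow lime berry]
  6. access lime: HIT. Cache (LRU->MRU): [cow berry lime]
  7. access jay: MISS. Cache (LRU->MRU): [cow berry lime jay]
  8. access jay: HIT. Cache (LRU->MRU): [cow berry lime jay]
  9. access owl: MISS. Cache (LRU->MRU): [cow berry lime jay owl]
  10. access owl: HIT. Cache (LRU->MRU): [cow berry lime jay owl]
  11. access ant: MISS. Cache (LRU->MRU): [cow berry lime jay owl ant]
  12. access cow: HIT. Cache (LRU->MRU): [berry lime jay owl ant cow]
  13. access lime: HIT. Cache (LRU->MRU): [berry jay owl ant cow lime]
  14. access owl: HIT. Cache (LRU->MRU): [berry jay ant cow lime owl]
  15. access owl: HIT. Cache (LRU->MRU): [berry jay ant cow lime owl]
  16. access owl: HIT. Cache (LRU->MRU): [berry jay ant cow lime owl]
  17. access lime: HIT. Cache (LRU->MRU): [berry jay ant cow owl lime]
  18. access jay: HIT. Cache (LRU->MRU): [berry ant cow owl lime jay]
  19. access owl: HIT. Cache (LRU->MRU): [berry ant cow lime jay owl]
  20. access lime: HIT. Cache (LRU->MRU): [berry ant cow jay owl lime]
  21. access owl: HIT. Cache (LRU->MRU): [berry ant cow jay lime owl]
  22. access owl: HIT. Cache (LRU->MRU): [berry ant cow jay lime owl]
  23. access berry: HIT. Cache (LRU->MRU): [ant cow jay lime owl berry]
  24. access owl: HIT. Cache (LRU->MRU): [ant cow jay lime berry owl]
  25. access owl: HIT. Cache (LRU->MRU): [ant cow jay lime berry owl]
  26. access jay: HIT. Cache (LRU->MRU): [ant cow lime berry owl jay]
  27. access elk: MISS. Cache (LRU->MRU): [ant cow lime berry owl jay elk]
  28. access elk: HIT. Cache (LRU->MRU): [ant cow lime berry owl jay elk]
  29. access jay: HIT. Cache (LRU->MRU): [ant cow lime berry owl elk jay]
  30. access cow: HIT. Cache (LRU->MRU): [ant lime berry owl elk jay cow]
  31. access ant: HIT. Cache (LRU->MRU): [lime berry owl elk jay cow ant]
  32. access pig: MISS. Cache (LRU->MRU): [lime berry owl elk jay cow ant pig]
  33. access apple: MISS, evict lime. Cache (LRU->MRU): [berry owl elk jay cow ant pig apple]
Total: 24 hits, 9 misses, 1 evictions

Answer: ant apple berry cow elk jay owl pig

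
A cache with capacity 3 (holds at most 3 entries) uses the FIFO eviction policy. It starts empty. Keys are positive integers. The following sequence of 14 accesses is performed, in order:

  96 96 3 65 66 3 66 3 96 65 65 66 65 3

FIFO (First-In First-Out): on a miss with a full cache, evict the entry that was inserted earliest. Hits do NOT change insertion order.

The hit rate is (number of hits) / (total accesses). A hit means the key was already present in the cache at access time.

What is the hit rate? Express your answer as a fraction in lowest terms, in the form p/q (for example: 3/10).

FIFO simulation (capacity=3):
  1. access 96: MISS. Cache (old->new): [96]
  2. access 96: HIT. Cache (old->new): [96]
  3. access 3: MISS. Cache (old->new): [96 3]
  4. access 65: MISS. Cache (old->new): [96 3 65]
  5. access 66: MISS, evict 96. Cache (old->new): [3 65 66]
  6. access 3: HIT. Cache (old->new): [3 65 66]
  7. access 66: HIT. Cache (old->new): [3 65 66]
  8. access 3: HIT. Cache (old->new): [3 65 66]
  9. access 96: MISS, evict 3. Cache (old->new): [65 66 96]
  10. access 65: HIT. Cache (old->new): [65 66 96]
  11. access 65: HIT. Cache (old->new): [65 66 96]
  12. access 66: HIT. Cache (old->new): [65 66 96]
  13. access 65: HIT. Cache (old->new): [65 66 96]
  14. access 3: MISS, evict 65. Cache (old->new): [66 96 3]
Total: 8 hits, 6 misses, 3 evictions

Hit rate = 8/14 = 4/7

Answer: 4/7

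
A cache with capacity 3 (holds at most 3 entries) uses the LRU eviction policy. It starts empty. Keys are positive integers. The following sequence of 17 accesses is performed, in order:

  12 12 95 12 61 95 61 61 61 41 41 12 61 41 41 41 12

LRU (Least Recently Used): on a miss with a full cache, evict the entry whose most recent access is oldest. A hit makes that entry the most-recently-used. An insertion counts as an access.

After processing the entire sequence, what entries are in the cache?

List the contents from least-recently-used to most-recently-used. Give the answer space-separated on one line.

Answer: 61 41 12

Derivation:
LRU simulation (capacity=3):
  1. access 12: MISS. Cache (LRU->MRU): [12]
  2. access 12: HIT. Cache (LRU->MRU): [12]
  3. access 95: MISS. Cache (LRU->MRU): [12 95]
  4. access 12: HIT. Cache (LRU->MRU): [95 12]
  5. access 61: MISS. Cache (LRU->MRU): [95 12 61]
  6. access 95: HIT. Cache (LRU->MRU): [12 61 95]
  7. access 61: HIT. Cache (LRU->MRU): [12 95 61]
  8. access 61: HIT. Cache (LRU->MRU): [12 95 61]
  9. access 61: HIT. Cache (LRU->MRU): [12 95 61]
  10. access 41: MISS, evict 12. Cache (LRU->MRU): [95 61 41]
  11. access 41: HIT. Cache (LRU->MRU): [95 61 41]
  12. access 12: MISS, evict 95. Cache (LRU->MRU): [61 41 12]
  13. access 61: HIT. Cache (LRU->MRU): [41 12 61]
  14. access 41: HIT. Cache (LRU->MRU): [12 61 41]
  15. access 41: HIT. Cache (LRU->MRU): [12 61 41]
  16. access 41: HIT. Cache (LRU->MRU): [12 61 41]
  17. access 12: HIT. Cache (LRU->MRU): [61 41 12]
Total: 12 hits, 5 misses, 2 evictions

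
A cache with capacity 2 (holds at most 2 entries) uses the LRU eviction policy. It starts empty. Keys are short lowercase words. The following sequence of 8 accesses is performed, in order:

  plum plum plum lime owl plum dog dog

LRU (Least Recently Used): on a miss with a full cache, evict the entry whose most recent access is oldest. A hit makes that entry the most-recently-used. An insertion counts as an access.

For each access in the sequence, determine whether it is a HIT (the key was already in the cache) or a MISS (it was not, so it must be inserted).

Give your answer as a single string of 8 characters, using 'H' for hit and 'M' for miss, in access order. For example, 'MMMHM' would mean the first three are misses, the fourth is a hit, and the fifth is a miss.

LRU simulation (capacity=2):
  1. access plum: MISS. Cache (LRU->MRU): [plum]
  2. access plum: HIT. Cache (LRU->MRU): [plum]
  3. access plum: HIT. Cache (LRU->MRU): [plum]
  4. access lime: MISS. Cache (LRU->MRU): [plum lime]
  5. access owl: MISS, evict plum. Cache (LRU->MRU): [lime owl]
  6. access plum: MISS, evict lime. Cache (LRU->MRU): [owl plum]
  7. access dog: MISS, evict owl. Cache (LRU->MRU): [plum dog]
  8. access dog: HIT. Cache (LRU->MRU): [plum dog]
Total: 3 hits, 5 misses, 3 evictions

Answer: MHHMMMMH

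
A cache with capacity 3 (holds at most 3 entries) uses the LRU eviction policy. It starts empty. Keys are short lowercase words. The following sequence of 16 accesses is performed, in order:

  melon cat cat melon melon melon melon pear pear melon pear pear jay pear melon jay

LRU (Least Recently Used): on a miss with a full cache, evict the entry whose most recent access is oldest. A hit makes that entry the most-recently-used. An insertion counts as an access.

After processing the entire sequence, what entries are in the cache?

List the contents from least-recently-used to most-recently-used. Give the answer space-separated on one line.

LRU simulation (capacity=3):
  1. access melon: MISS. Cache (LRU->MRU): [melon]
  2. access cat: MISS. Cache (LRU->MRU): [melon cat]
  3. access cat: HIT. Cache (LRU->MRU): [melon cat]
  4. access melon: HIT. Cache (LRU->MRU): [cat melon]
  5. access melon: HIT. Cache (LRU->MRU): [cat melon]
  6. access melon: HIT. Cache (LRU->MRU): [cat melon]
  7. access melon: HIT. Cache (LRU->MRU): [cat melon]
  8. access pear: MISS. Cache (LRU->MRU): [cat melon pear]
  9. access pear: HIT. Cache (LRU->MRU): [cat melon pear]
  10. access melon: HIT. Cache (LRU->MRU): [cat pear melon]
  11. access pear: HIT. Cache (LRU->MRU): [cat melon pear]
  12. access pear: HIT. Cache (LRU->MRU): [cat melon pear]
  13. access jay: MISS, evict cat. Cache (LRU->MRU): [melon pear jay]
  14. access pear: HIT. Cache (LRU->MRU): [melon jay pear]
  15. access melon: HIT. Cache (LRU->MRU): [jay pear melon]
  16. access jay: HIT. Cache (LRU->MRU): [pear melon jay]
Total: 12 hits, 4 misses, 1 evictions

Answer: pear melon jay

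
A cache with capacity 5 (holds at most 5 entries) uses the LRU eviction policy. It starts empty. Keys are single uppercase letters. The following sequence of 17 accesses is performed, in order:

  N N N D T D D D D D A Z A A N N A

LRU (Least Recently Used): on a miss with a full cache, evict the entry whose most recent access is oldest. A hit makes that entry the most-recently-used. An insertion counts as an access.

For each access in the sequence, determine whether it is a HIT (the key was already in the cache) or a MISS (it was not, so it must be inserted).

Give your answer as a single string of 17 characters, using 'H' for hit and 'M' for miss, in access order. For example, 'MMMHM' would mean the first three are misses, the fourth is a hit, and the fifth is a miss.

LRU simulation (capacity=5):
  1. access N: MISS. Cache (LRU->MRU): [N]
  2. access N: HIT. Cache (LRU->MRU): [N]
  3. access N: HIT. Cache (LRU->MRU): [N]
  4. access D: MISS. Cache (LRU->MRU): [N D]
  5. access T: MISS. Cache (LRU->MRU): [N D T]
  6. access D: HIT. Cache (LRU->MRU): [N T D]
  7. access D: HIT. Cache (LRU->MRU): [N T D]
  8. access D: HIT. Cache (LRU->MRU): [N T D]
  9. access D: HIT. Cache (LRU->MRU): [N T D]
  10. access D: HIT. Cache (LRU->MRU): [N T D]
  11. access A: MISS. Cache (LRU->MRU): [N T D A]
  12. access Z: MISS. Cache (LRU->MRU): [N T D A Z]
  13. access A: HIT. Cache (LRU->MRU): [N T D Z A]
  14. access A: HIT. Cache (LRU->MRU): [N T D Z A]
  15. access N: HIT. Cache (LRU->MRU): [T D Z A N]
  16. access N: HIT. Cache (LRU->MRU): [T D Z A N]
  17. access A: HIT. Cache (LRU->MRU): [T D Z N A]
Total: 12 hits, 5 misses, 0 evictions

Answer: MHHMMHHHHHMMHHHHH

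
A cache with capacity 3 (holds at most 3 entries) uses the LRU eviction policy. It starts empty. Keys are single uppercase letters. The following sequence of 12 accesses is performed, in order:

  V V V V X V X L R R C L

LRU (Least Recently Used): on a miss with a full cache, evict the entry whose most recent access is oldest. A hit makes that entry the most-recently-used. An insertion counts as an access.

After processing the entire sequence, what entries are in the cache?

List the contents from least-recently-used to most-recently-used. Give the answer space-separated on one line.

LRU simulation (capacity=3):
  1. access V: MISS. Cache (LRU->MRU): [V]
  2. access V: HIT. Cache (LRU->MRU): [V]
  3. access V: HIT. Cache (LRU->MRU): [V]
  4. access V: HIT. Cache (LRU->MRU): [V]
  5. access X: MISS. Cache (LRU->MRU): [V X]
  6. access V: HIT. Cache (LRU->MRU): [X V]
  7. access X: HIT. Cache (LRU->MRU): [V X]
  8. access L: MISS. Cache (LRU->MRU): [V X L]
  9. access R: MISS, evict V. Cache (LRU->MRU): [X L R]
  10. access R: HIT. Cache (LRU->MRU): [X L R]
  11. access C: MISS, evict X. Cache (LRU->MRU): [L R C]
  12. access L: HIT. Cache (LRU->MRU): [R C L]
Total: 7 hits, 5 misses, 2 evictions

Answer: R C L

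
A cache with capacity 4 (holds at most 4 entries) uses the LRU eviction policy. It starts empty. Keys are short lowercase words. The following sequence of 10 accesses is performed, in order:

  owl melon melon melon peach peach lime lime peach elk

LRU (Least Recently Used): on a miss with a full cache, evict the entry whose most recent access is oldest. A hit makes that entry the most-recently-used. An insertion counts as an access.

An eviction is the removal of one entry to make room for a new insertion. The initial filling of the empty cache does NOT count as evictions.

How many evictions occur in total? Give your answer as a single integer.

LRU simulation (capacity=4):
  1. access owl: MISS. Cache (LRU->MRU): [owl]
  2. access melon: MISS. Cache (LRU->MRU): [owl melon]
  3. access melon: HIT. Cache (LRU->MRU): [owl melon]
  4. access melon: HIT. Cache (LRU->MRU): [owl melon]
  5. access peach: MISS. Cache (LRU->MRU): [owl melon peach]
  6. access peach: HIT. Cache (LRU->MRU): [owl melon peach]
  7. access lime: MISS. Cache (LRU->MRU): [owl melon peach lime]
  8. access lime: HIT. Cache (LRU->MRU): [owl melon peach lime]
  9. access peach: HIT. Cache (LRU->MRU): [owl melon lime peach]
  10. access elk: MISS, evict owl. Cache (LRU->MRU): [melon lime peach elk]
Total: 5 hits, 5 misses, 1 evictions

Answer: 1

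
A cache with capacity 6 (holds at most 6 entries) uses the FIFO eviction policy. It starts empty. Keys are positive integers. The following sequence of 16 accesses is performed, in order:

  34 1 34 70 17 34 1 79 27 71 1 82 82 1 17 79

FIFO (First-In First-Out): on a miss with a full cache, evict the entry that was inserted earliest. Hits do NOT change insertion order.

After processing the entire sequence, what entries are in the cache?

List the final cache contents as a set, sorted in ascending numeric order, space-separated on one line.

Answer: 1 17 27 71 79 82

Derivation:
FIFO simulation (capacity=6):
  1. access 34: MISS. Cache (old->new): [34]
  2. access 1: MISS. Cache (old->new): [34 1]
  3. access 34: HIT. Cache (old->new): [34 1]
  4. access 70: MISS. Cache (old->new): [34 1 70]
  5. access 17: MISS. Cache (old->new): [34 1 70 17]
  6. access 34: HIT. Cache (old->new): [34 1 70 17]
  7. access 1: HIT. Cache (old->new): [34 1 70 17]
  8. access 79: MISS. Cache (old->new): [34 1 70 17 79]
  9. access 27: MISS. Cache (old->new): [34 1 70 17 79 27]
  10. access 71: MISS, evict 34. Cache (old->new): [1 70 17 79 27 71]
  11. access 1: HIT. Cache (old->new): [1 70 17 79 27 71]
  12. access 82: MISS, evict 1. Cache (old->new): [70 17 79 27 71 82]
  13. access 82: HIT. Cache (old->new): [70 17 79 27 71 82]
  14. access 1: MISS, evict 70. Cache (old->new): [17 79 27 71 82 1]
  15. access 17: HIT. Cache (old->new): [17 79 27 71 82 1]
  16. access 79: HIT. Cache (old->new): [17 79 27 71 82 1]
Total: 7 hits, 9 misses, 3 evictions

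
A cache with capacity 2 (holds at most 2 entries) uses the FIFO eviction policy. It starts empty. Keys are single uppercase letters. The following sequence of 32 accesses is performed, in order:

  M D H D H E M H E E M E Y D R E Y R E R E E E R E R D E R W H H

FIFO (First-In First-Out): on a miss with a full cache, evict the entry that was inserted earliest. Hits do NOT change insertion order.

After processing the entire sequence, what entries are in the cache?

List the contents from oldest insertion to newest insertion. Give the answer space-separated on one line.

FIFO simulation (capacity=2):
  1. access M: MISS. Cache (old->new): [M]
  2. access D: MISS. Cache (old->new): [M D]
  3. access H: MISS, evict M. Cache (old->new): [D H]
  4. access D: HIT. Cache (old->new): [D H]
  5. access H: HIT. Cache (old->new): [D H]
  6. access E: MISS, evict D. Cache (old->new): [H E]
  7. access M: MISS, evict H. Cache (old->new): [E M]
  8. access H: MISS, evict E. Cache (old->new): [M H]
  9. access E: MISS, evict M. Cache (old->new): [H E]
  10. access E: HIT. Cache (old->new): [H E]
  11. access M: MISS, evict H. Cache (old->new): [E M]
  12. access E: HIT. Cache (old->new): [E M]
  13. access Y: MISS, evict E. Cache (old->new): [M Y]
  14. access D: MISS, evict M. Cache (old->new): [Y D]
  15. access R: MISS, evict Y. Cache (old->new): [D R]
  16. access E: MISS, evict D. Cache (old->new): [R E]
  17. access Y: MISS, evict R. Cache (old->new): [E Y]
  18. access R: MISS, evict E. Cache (old->new): [Y R]
  19. access E: MISS, evict Y. Cache (old->new): [R E]
  20. access R: HIT. Cache (old->new): [R E]
  21. access E: HIT. Cache (old->new): [R E]
  22. access E: HIT. Cache (old->new): [R E]
  23. access E: HIT. Cache (old->new): [R E]
  24. access R: HIT. Cache (old->new): [R E]
  25. access E: HIT. Cache (old->new): [R E]
  26. access R: HIT. Cache (old->new): [R E]
  27. access D: MISS, evict R. Cache (old->new): [E D]
  28. access E: HIT. Cache (old->new): [E D]
  29. access R: MISS, evict E. Cache (old->new): [D R]
  30. access W: MISS, evict D. Cache (old->new): [R W]
  31. access H: MISS, evict R. Cache (old->new): [W H]
  32. access H: HIT. Cache (old->new): [W H]
Total: 13 hits, 19 misses, 17 evictions

Answer: W H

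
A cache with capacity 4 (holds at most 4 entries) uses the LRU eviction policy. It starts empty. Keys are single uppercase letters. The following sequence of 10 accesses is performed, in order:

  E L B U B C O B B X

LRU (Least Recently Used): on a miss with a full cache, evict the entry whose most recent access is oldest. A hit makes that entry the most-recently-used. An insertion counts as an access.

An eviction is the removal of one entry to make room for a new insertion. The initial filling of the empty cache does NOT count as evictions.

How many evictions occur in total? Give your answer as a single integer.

LRU simulation (capacity=4):
  1. access E: MISS. Cache (LRU->MRU): [E]
  2. access L: MISS. Cache (LRU->MRU): [E L]
  3. access B: MISS. Cache (LRU->MRU): [E L B]
  4. access U: MISS. Cache (LRU->MRU): [E L B U]
  5. access B: HIT. Cache (LRU->MRU): [E L U B]
  6. access C: MISS, evict E. Cache (LRU->MRU): [L U B C]
  7. access O: MISS, evict L. Cache (LRU->MRU): [U B C O]
  8. access B: HIT. Cache (LRU->MRU): [U C O B]
  9. access B: HIT. Cache (LRU->MRU): [U C O B]
  10. access X: MISS, evict U. Cache (LRU->MRU): [C O B X]
Total: 3 hits, 7 misses, 3 evictions

Answer: 3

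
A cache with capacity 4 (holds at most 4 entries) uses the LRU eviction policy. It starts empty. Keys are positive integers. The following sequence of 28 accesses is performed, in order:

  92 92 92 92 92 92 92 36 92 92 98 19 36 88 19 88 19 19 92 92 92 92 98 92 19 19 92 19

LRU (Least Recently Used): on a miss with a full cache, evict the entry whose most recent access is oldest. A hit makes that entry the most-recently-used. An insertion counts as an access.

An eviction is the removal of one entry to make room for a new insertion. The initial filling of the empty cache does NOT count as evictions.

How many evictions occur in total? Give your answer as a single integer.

LRU simulation (capacity=4):
  1. access 92: MISS. Cache (LRU->MRU): [92]
  2. access 92: HIT. Cache (LRU->MRU): [92]
  3. access 92: HIT. Cache (LRU->MRU): [92]
  4. access 92: HIT. Cache (LRU->MRU): [92]
  5. access 92: HIT. Cache (LRU->MRU): [92]
  6. access 92: HIT. Cache (LRU->MRU): [92]
  7. access 92: HIT. Cache (LRU->MRU): [92]
  8. access 36: MISS. Cache (LRU->MRU): [92 36]
  9. access 92: HIT. Cache (LRU->MRU): [36 92]
  10. access 92: HIT. Cache (LRU->MRU): [36 92]
  11. access 98: MISS. Cache (LRU->MRU): [36 92 98]
  12. access 19: MISS. Cache (LRU->MRU): [36 92 98 19]
  13. access 36: HIT. Cache (LRU->MRU): [92 98 19 36]
  14. access 88: MISS, evict 92. Cache (LRU->MRU): [98 19 36 88]
  15. access 19: HIT. Cache (LRU->MRU): [98 36 88 19]
  16. access 88: HIT. Cache (LRU->MRU): [98 36 19 88]
  17. access 19: HIT. Cache (LRU->MRU): [98 36 88 19]
  18. access 19: HIT. Cache (LRU->MRU): [98 36 88 19]
  19. access 92: MISS, evict 98. Cache (LRU->MRU): [36 88 19 92]
  20. access 92: HIT. Cache (LRU->MRU): [36 88 19 92]
  21. access 92: HIT. Cache (LRU->MRU): [36 88 19 92]
  22. access 92: HIT. Cache (LRU->MRU): [36 88 19 92]
  23. access 98: MISS, evict 36. Cache (LRU->MRU): [88 19 92 98]
  24. access 92: HIT. Cache (LRU->MRU): [88 19 98 92]
  25. access 19: HIT. Cache (LRU->MRU): [88 98 92 19]
  26. access 19: HIT. Cache (LRU->MRU): [88 98 92 19]
  27. access 92: HIT. Cache (LRU->MRU): [88 98 19 92]
  28. access 19: HIT. Cache (LRU->MRU): [88 98 92 19]
Total: 21 hits, 7 misses, 3 evictions

Answer: 3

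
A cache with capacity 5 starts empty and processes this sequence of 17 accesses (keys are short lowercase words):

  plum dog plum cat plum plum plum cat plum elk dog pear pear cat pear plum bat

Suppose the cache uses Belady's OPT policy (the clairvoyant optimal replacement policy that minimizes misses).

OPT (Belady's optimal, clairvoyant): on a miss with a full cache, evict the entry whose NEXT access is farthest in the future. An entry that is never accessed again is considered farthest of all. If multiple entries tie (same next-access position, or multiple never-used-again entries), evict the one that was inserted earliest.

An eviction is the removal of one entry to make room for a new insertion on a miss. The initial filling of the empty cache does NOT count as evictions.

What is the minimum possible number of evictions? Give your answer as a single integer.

Answer: 1

Derivation:
OPT (Belady) simulation (capacity=5):
  1. access plum: MISS. Cache: [plum]
  2. access dog: MISS. Cache: [plum dog]
  3. access plum: HIT. Next use of plum: step 5. Cache: [plum dog]
  4. access cat: MISS. Cache: [plum dog cat]
  5. access plum: HIT. Next use of plum: step 6. Cache: [plum dog cat]
  6. access plum: HIT. Next use of plum: step 7. Cache: [plum dog cat]
  7. access plum: HIT. Next use of plum: step 9. Cache: [plum dog cat]
  8. access cat: HIT. Next use of cat: step 14. Cache: [plum dog cat]
  9. access plum: HIT. Next use of plum: step 16. Cache: [plum dog cat]
  10. access elk: MISS. Cache: [plum dog cat elk]
  11. access dog: HIT. Next use of dog: never. Cache: [plum dog cat elk]
  12. access pear: MISS. Cache: [plum dog cat elk pear]
  13. access pear: HIT. Next use of pear: step 15. Cache: [plum dog cat elk pear]
  14. access cat: HIT. Next use of cat: never. Cache: [plum dog cat elk pear]
  15. access pear: HIT. Next use of pear: never. Cache: [plum dog cat elk pear]
  16. access plum: HIT. Next use of plum: never. Cache: [plum dog cat elk pear]
  17. access bat: MISS, evict plum (next use: never). Cache: [dog cat elk pear bat]
Total: 11 hits, 6 misses, 1 evictions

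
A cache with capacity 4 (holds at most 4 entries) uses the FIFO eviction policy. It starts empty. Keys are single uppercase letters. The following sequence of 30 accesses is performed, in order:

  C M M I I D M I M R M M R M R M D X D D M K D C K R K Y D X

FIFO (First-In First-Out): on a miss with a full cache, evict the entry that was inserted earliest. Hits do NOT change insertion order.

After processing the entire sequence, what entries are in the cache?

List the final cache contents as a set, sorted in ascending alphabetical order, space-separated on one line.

Answer: C R X Y

Derivation:
FIFO simulation (capacity=4):
  1. access C: MISS. Cache (old->new): [C]
  2. access M: MISS. Cache (old->new): [C M]
  3. access M: HIT. Cache (old->new): [C M]
  4. access I: MISS. Cache (old->new): [C M I]
  5. access I: HIT. Cache (old->new): [C M I]
  6. access D: MISS. Cache (old->new): [C M I D]
  7. access M: HIT. Cache (old->new): [C M I D]
  8. access I: HIT. Cache (old->new): [C M I D]
  9. access M: HIT. Cache (old->new): [C M I D]
  10. access R: MISS, evict C. Cache (old->new): [M I D R]
  11. access M: HIT. Cache (old->new): [M I D R]
  12. access M: HIT. Cache (old->new): [M I D R]
  13. access R: HIT. Cache (old->new): [M I D R]
  14. access M: HIT. Cache (old->new): [M I D R]
  15. access R: HIT. Cache (old->new): [M I D R]
  16. access M: HIT. Cache (old->new): [M I D R]
  17. access D: HIT. Cache (old->new): [M I D R]
  18. access X: MISS, evict M. Cache (old->new): [I D R X]
  19. access D: HIT. Cache (old->new): [I D R X]
  20. access D: HIT. Cache (old->new): [I D R X]
  21. access M: MISS, evict I. Cache (old->new): [D R X M]
  22. access K: MISS, evict D. Cache (old->new): [R X M K]
  23. access D: MISS, evict R. Cache (old->new): [X M K D]
  24. access C: MISS, evict X. Cache (old->new): [M K D C]
  25. access K: HIT. Cache (old->new): [M K D C]
  26. access R: MISS, evict M. Cache (old->new): [K D C R]
  27. access K: HIT. Cache (old->new): [K D C R]
  28. access Y: MISS, evict K. Cache (old->new): [D C R Y]
  29. access D: HIT. Cache (old->new): [D C R Y]
  30. access X: MISS, evict D. Cache (old->new): [C R Y X]
Total: 17 hits, 13 misses, 9 evictions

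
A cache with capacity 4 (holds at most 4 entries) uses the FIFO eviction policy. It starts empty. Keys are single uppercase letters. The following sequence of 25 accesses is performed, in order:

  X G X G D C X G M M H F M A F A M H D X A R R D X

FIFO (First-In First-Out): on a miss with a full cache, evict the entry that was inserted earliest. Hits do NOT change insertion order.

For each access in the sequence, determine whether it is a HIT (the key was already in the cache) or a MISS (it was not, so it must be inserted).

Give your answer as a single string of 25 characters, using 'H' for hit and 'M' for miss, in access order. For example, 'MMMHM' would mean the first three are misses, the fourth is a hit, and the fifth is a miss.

FIFO simulation (capacity=4):
  1. access X: MISS. Cache (old->new): [X]
  2. access G: MISS. Cache (old->new): [X G]
  3. access X: HIT. Cache (old->new): [X G]
  4. access G: HIT. Cache (old->new): [X G]
  5. access D: MISS. Cache (old->new): [X G D]
  6. access C: MISS. Cache (old->new): [X G D C]
  7. access X: HIT. Cache (old->new): [X G D C]
  8. access G: HIT. Cache (old->new): [X G D C]
  9. access M: MISS, evict X. Cache (old->new): [G D C M]
  10. access M: HIT. Cache (old->new): [G D C M]
  11. access H: MISS, evict G. Cache (old->new): [D C M H]
  12. access F: MISS, evict D. Cache (old->new): [C M H F]
  13. access M: HIT. Cache (old->new): [C M H F]
  14. access A: MISS, evict C. Cache (old->new): [M H F A]
  15. access F: HIT. Cache (old->new): [M H F A]
  16. access A: HIT. Cache (old->new): [M H F A]
  17. access M: HIT. Cache (old->new): [M H F A]
  18. access H: HIT. Cache (old->new): [M H F A]
  19. access D: MISS, evict M. Cache (old->new): [H F A D]
  20. access X: MISS, evict H. Cache (old->new): [F A D X]
  21. access A: HIT. Cache (old->new): [F A D X]
  22. access R: MISS, evict F. Cache (old->new): [A D X R]
  23. access R: HIT. Cache (old->new): [A D X R]
  24. access D: HIT. Cache (old->new): [A D X R]
  25. access X: HIT. Cache (old->new): [A D X R]
Total: 14 hits, 11 misses, 7 evictions

Answer: MMHHMMHHMHMMHMHHHHMMHMHHH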